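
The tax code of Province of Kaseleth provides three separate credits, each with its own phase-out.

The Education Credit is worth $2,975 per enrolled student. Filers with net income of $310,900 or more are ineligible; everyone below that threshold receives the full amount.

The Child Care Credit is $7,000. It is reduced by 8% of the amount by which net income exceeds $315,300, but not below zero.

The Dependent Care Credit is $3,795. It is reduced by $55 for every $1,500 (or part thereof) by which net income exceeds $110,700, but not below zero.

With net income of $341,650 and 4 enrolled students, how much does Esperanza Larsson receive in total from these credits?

Education Credit: base = 4 × $2,975 = $11,900. $341,650 meets or exceeds the $310,900 cutoff, so the credit is $0.
Child Care Credit: 8% of the $26,350 excess over $315,300 is $2,108; credit = $7,000 − $2,108 = $4,892.
Dependent Care Credit: income exceeds $110,700 by $230,950 → 154 increments × $55 = $8,470 ≥ base, so the credit is $0.
Total: $0 + $4,892 + $0 = $4,892.

$4,892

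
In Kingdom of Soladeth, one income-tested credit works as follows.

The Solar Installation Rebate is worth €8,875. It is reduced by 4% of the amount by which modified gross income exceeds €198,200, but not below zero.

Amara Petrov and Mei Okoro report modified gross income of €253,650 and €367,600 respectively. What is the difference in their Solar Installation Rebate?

Amara (€253,650): Solar Installation Rebate: 4% of the €55,450 excess over €198,200 is €2,218; credit = €8,875 − €2,218 = €6,657.
Mei (€367,600): Solar Installation Rebate: 4% of the €169,400 excess over €198,200 is €6,776; credit = €8,875 − €6,776 = €2,099.
Difference: |€6,657 − €2,099| = €4,558.

€4,558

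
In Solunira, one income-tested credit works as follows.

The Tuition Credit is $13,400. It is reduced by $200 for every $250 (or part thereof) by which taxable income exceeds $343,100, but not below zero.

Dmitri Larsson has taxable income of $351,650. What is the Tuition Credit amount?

$6,400

Tuition Credit: income exceeds $343,100 by $8,550, which is 35 full-or-partial $250 increments; reduction = 35 × $200 = $7,000, leaving $6,400.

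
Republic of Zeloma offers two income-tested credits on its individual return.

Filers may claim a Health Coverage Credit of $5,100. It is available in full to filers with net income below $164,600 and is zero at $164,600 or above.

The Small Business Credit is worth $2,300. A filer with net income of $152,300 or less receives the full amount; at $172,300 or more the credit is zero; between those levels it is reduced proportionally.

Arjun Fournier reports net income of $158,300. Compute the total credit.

Health Coverage Credit: $158,300 is below the $164,600 cutoff, so the full $5,100 applies.
Small Business Credit: $158,300 is $6,000 into a $20,000 phase-out range, leaving 14,000/20,000 of the credit: $2,300 × 14,000/20,000 = $1,610.
Total: $5,100 + $1,610 = $6,710.

$6,710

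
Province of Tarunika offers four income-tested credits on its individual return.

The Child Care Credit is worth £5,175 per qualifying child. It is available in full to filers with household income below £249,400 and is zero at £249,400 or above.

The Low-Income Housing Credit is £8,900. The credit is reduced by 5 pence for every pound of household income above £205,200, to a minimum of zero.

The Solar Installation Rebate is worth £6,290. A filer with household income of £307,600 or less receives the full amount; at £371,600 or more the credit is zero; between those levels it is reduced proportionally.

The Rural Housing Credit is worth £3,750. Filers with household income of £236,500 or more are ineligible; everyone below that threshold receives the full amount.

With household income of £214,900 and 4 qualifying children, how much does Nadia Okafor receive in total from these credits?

£39,155

Child Care Credit: base = 4 × £5,175 = £20,700. £214,900 is below the £249,400 cutoff, so the full £20,700 applies.
Low-Income Housing Credit: 5% of the £9,700 excess over £205,200 is £485; credit = £8,900 − £485 = £8,415.
Solar Installation Rebate: £214,900 is at or below the £307,600 threshold, so the full £6,290 applies.
Rural Housing Credit: £214,900 is below the £236,500 cutoff, so the full £3,750 applies.
Total: £20,700 + £8,415 + £6,290 + £3,750 = £39,155.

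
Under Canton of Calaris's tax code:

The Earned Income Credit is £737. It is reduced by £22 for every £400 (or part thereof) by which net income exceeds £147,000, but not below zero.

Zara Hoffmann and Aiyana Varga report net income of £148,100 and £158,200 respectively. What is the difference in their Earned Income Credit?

£550

Zara (£148,100): Earned Income Credit: income exceeds £147,000 by £1,100, which is 3 full-or-partial £400 increments; reduction = 3 × £22 = £66, leaving £671.
Aiyana (£158,200): Earned Income Credit: income exceeds £147,000 by £11,200, which is 28 full-or-partial £400 increments; reduction = 28 × £22 = £616, leaving £121.
Difference: |£671 − £121| = £550.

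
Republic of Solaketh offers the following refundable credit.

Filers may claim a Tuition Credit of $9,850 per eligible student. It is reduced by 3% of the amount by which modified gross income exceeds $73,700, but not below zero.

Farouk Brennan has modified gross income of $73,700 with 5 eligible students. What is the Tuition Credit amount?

$49,250

Tuition Credit: base = 5 × $9,850 = $49,250. $73,700 is at or below the $73,700 threshold, so the full $49,250 applies.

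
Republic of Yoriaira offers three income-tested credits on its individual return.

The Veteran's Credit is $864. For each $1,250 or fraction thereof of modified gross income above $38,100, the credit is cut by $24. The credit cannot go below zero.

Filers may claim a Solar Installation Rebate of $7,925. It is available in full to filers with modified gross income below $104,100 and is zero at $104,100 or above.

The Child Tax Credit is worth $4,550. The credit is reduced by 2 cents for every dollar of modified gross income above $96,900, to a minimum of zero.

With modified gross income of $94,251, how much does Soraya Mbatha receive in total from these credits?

$12,475

Veteran's Credit: income exceeds $38,100 by $56,151 → 45 increments × $24 = $1,080 ≥ base, so the credit is $0.
Solar Installation Rebate: $94,251 is below the $104,100 cutoff, so the full $7,925 applies.
Child Tax Credit: $94,251 is at or below the $96,900 threshold, so the full $4,550 applies.
Total: $0 + $7,925 + $4,550 = $12,475.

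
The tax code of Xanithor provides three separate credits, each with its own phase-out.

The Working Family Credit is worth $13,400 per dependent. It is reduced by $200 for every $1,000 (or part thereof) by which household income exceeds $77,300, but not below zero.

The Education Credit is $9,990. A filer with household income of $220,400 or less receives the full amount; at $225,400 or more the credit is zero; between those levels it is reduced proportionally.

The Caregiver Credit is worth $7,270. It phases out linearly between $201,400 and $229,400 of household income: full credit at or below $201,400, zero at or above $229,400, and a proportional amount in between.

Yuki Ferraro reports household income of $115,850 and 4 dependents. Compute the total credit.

$63,060

Working Family Credit: base = 4 × $13,400 = $53,600. income exceeds $77,300 by $38,550, which is 39 full-or-partial $1,000 increments; reduction = 39 × $200 = $7,800, leaving $45,800.
Education Credit: $115,850 is at or below the $220,400 threshold, so the full $9,990 applies.
Caregiver Credit: $115,850 is at or below the $201,400 threshold, so the full $7,270 applies.
Total: $45,800 + $9,990 + $7,270 = $63,060.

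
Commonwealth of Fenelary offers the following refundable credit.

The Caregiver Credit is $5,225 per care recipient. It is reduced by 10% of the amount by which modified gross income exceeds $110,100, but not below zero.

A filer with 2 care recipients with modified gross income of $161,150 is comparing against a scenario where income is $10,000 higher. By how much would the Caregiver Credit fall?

$1,000

At $161,150 — base = 2 × $5,225 = $10,450. 10% of the $51,050 excess over $110,100 is $5,105; credit = $10,450 − $5,105 = $5,345.
At $171,150 — base = 2 × $5,225 = $10,450. 10% of the $61,050 excess over $110,100 is $6,105; credit = $10,450 − $6,105 = $4,345.
Lost: $5,345 − $4,345 = $1,000.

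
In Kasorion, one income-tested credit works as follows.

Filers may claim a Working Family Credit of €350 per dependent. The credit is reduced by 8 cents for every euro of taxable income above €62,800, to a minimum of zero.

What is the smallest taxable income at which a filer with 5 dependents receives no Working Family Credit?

Full credit = 5 × €350 = €1,750.
The credit falls by 8% of each euro above €62,800, so it reaches zero when the excess is €1,750 / 8% = €21,875: income = €62,800 + €21,875 = €84,675.

€84,675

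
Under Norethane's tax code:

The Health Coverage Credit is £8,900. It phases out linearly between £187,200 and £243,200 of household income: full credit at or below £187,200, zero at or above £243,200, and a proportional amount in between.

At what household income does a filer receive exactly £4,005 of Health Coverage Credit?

£218,000

£4,005 is 4,005/8,900 of the full £8,900, so 4,895/8,900 of the £56,000 range has been used: income = £187,200 + £56,000 × 4,895/8,900 = £218,000.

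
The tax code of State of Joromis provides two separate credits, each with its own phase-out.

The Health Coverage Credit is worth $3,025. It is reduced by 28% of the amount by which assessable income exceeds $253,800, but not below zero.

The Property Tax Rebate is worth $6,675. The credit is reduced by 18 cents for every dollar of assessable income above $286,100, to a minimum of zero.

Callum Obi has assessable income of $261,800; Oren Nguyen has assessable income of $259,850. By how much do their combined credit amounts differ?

Callum ($261,800): Health Coverage Credit: 28% of the $8,000 excess over $253,800 is $2,240; credit = $3,025 − $2,240 = $785. Property Tax Rebate: $261,800 is at or below the $286,100 threshold, so the full $6,675 applies. total $785 + $6,675 = $7,460
Oren ($259,850): Health Coverage Credit: 28% of the $6,050 excess over $253,800 is $1,694; credit = $3,025 − $1,694 = $1,331. Property Tax Rebate: $259,850 is at or below the $286,100 threshold, so the full $6,675 applies. total $1,331 + $6,675 = $8,006
Difference: |$7,460 − $8,006| = $546.

$546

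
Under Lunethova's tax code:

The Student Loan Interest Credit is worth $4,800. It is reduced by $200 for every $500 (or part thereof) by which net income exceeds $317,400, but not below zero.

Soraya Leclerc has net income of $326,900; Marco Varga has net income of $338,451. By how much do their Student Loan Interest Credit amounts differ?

$1,000

Soraya ($326,900): Student Loan Interest Credit: income exceeds $317,400 by $9,500, which is 19 full-or-partial $500 increments; reduction = 19 × $200 = $3,800, leaving $1,000.
Marco ($338,451): Student Loan Interest Credit: income exceeds $317,400 by $21,051 → 43 increments × $200 = $8,600 ≥ base, so the credit is $0.
Difference: |$1,000 − $0| = $1,000.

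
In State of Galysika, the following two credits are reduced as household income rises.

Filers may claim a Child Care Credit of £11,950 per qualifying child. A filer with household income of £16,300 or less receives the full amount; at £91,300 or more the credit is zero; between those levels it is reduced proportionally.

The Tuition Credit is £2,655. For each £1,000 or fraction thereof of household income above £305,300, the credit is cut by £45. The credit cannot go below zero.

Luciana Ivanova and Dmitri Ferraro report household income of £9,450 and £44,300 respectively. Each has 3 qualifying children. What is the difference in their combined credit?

Luciana (£9,450): Child Care Credit: base = 3 × £11,950 = £35,850. £9,450 is at or below the £16,300 threshold, so the full £35,850 applies. Tuition Credit: £9,450 is at or below the £305,300 threshold, so the full £2,655 applies. total £35,850 + £2,655 = £38,505
Dmitri (£44,300): Child Care Credit: base = 3 × £11,950 = £35,850. £44,300 is £28,000 into a £75,000 phase-out range, leaving 47,000/75,000 of the credit: £35,850 × 47,000/75,000 = £22,466. Tuition Credit: £44,300 is at or below the £305,300 threshold, so the full £2,655 applies. total £22,466 + £2,655 = £25,121
Difference: |£38,505 − £25,121| = £13,384.

£13,384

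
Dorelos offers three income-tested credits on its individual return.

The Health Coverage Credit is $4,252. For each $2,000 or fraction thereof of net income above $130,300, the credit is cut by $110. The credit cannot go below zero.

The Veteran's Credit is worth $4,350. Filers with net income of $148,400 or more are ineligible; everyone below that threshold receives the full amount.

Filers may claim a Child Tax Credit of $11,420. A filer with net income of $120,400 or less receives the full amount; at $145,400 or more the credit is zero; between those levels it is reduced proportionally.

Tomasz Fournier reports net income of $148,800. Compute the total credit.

$3,152

Health Coverage Credit: income exceeds $130,300 by $18,500, which is 10 full-or-partial $2,000 increments; reduction = 10 × $110 = $1,100, leaving $3,152.
Veteran's Credit: $148,800 meets or exceeds the $148,400 cutoff, so the credit is $0.
Child Tax Credit: $148,800 is at or above $145,400, so the credit is $0.
Total: $3,152 + $0 + $0 = $3,152.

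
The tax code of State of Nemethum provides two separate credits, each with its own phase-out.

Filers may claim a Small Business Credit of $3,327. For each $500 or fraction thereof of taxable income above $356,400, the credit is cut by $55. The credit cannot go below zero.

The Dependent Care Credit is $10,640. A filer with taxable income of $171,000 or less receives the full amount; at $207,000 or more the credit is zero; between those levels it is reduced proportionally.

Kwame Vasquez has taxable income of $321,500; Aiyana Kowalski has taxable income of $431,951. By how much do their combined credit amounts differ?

$3,327

Kwame ($321,500): Small Business Credit: $321,500 is at or below the $356,400 threshold, so the full $3,327 applies. Dependent Care Credit: $321,500 is at or above $207,000, so the credit is $0. total $3,327 + $0 = $3,327
Aiyana ($431,951): Small Business Credit: income exceeds $356,400 by $75,551 → 152 increments × $55 = $8,360 ≥ base, so the credit is $0. Dependent Care Credit: $431,951 is at or above $207,000, so the credit is $0. total $0 + $0 = $0
Difference: |$3,327 − $0| = $3,327.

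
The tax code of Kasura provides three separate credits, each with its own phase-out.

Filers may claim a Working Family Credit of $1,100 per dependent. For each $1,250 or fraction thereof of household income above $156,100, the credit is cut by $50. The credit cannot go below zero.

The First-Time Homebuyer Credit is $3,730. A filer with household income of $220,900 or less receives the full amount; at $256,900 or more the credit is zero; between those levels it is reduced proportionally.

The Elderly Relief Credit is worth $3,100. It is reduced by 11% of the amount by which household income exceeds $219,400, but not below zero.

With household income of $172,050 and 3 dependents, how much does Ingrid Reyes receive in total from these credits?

Working Family Credit: base = 3 × $1,100 = $3,300. income exceeds $156,100 by $15,950, which is 13 full-or-partial $1,250 increments; reduction = 13 × $50 = $650, leaving $2,650.
First-Time Homebuyer Credit: $172,050 is at or below the $220,900 threshold, so the full $3,730 applies.
Elderly Relief Credit: $172,050 is at or below the $219,400 threshold, so the full $3,100 applies.
Total: $2,650 + $3,730 + $3,100 = $9,480.

$9,480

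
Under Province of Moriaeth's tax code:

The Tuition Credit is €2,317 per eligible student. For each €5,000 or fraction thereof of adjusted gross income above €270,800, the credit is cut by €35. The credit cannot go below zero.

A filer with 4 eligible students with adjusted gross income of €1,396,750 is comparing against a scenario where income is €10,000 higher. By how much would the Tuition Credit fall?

€70

At €1,396,750 — base = 4 × €2,317 = €9,268. income exceeds €270,800 by €1,125,950, which is 226 full-or-partial €5,000 increments; reduction = 226 × €35 = €7,910, leaving €1,358.
At €1,406,750 — base = 4 × €2,317 = €9,268. income exceeds €270,800 by €1,135,950, which is 228 full-or-partial €5,000 increments; reduction = 228 × €35 = €7,980, leaving €1,288.
Lost: €1,358 − €1,288 = €70.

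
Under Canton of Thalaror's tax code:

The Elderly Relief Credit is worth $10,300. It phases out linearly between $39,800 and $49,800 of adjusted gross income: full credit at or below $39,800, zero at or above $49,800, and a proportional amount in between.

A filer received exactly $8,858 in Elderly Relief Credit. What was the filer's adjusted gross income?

$41,200

$8,858 is 8,858/10,300 of the full $10,300, so 1,442/10,300 of the $10,000 range has been used: income = $39,800 + $10,000 × 1,442/10,300 = $41,200.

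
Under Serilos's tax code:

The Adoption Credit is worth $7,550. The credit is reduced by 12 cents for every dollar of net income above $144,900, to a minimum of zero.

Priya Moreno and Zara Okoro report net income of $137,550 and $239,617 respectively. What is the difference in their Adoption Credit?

$7,550

Priya ($137,550): Adoption Credit: $137,550 is at or below the $144,900 threshold, so the full $7,550 applies.
Zara ($239,617): Adoption Credit: 12% of the $94,717 excess over $144,900 is $11,366.04 ≥ base, so the credit is $0.
Difference: |$7,550 − $0| = $7,550.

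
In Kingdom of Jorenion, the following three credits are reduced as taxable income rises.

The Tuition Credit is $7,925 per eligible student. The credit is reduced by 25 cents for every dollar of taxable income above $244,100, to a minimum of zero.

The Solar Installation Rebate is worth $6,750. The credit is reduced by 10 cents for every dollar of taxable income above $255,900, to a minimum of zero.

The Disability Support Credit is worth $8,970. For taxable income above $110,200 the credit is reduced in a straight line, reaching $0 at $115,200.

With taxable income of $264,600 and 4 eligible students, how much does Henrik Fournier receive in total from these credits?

$32,455

Tuition Credit: base = 4 × $7,925 = $31,700. 25% of the $20,500 excess over $244,100 is $5,125; credit = $31,700 − $5,125 = $26,575.
Solar Installation Rebate: 10% of the $8,700 excess over $255,900 is $870; credit = $6,750 − $870 = $5,880.
Disability Support Credit: $264,600 is at or above $115,200, so the credit is $0.
Total: $26,575 + $5,880 + $0 = $32,455.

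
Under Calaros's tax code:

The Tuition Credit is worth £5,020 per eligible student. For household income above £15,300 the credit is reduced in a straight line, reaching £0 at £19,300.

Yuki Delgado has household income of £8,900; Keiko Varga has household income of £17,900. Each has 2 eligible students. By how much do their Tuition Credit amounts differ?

£6,526

Yuki (£8,900): Tuition Credit: base = 2 × £5,020 = £10,040. £8,900 is at or below the £15,300 threshold, so the full £10,040 applies.
Keiko (£17,900): Tuition Credit: base = 2 × £5,020 = £10,040. £17,900 is £2,600 into a £4,000 phase-out range, leaving 1,400/4,000 of the credit: £10,040 × 1,400/4,000 = £3,514.
Difference: |£10,040 − £3,514| = £6,526.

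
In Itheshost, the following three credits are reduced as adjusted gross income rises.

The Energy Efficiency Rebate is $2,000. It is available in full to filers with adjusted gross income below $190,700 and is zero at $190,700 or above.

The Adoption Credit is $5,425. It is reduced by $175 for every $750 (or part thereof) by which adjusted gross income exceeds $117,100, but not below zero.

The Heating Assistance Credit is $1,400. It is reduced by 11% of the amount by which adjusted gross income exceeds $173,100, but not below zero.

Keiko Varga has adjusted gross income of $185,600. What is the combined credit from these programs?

Energy Efficiency Rebate: $185,600 is below the $190,700 cutoff, so the full $2,000 applies.
Adoption Credit: income exceeds $117,100 by $68,500 → 92 increments × $175 = $16,100 ≥ base, so the credit is $0.
Heating Assistance Credit: 11% of the $12,500 excess over $173,100 is $1,375; credit = $1,400 − $1,375 = $25.
Total: $2,000 + $0 + $25 = $2,025.

$2,025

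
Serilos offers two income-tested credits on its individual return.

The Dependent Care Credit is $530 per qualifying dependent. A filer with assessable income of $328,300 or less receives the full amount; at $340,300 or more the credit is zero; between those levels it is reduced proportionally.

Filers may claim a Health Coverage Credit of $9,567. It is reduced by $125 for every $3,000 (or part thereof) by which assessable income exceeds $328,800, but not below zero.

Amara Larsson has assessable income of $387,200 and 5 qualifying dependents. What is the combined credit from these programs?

$7,067

Dependent Care Credit: base = 5 × $530 = $2,650. $387,200 is at or above $340,300, so the credit is $0.
Health Coverage Credit: income exceeds $328,800 by $58,400, which is 20 full-or-partial $3,000 increments; reduction = 20 × $125 = $2,500, leaving $7,067.
Total: $0 + $7,067 = $7,067.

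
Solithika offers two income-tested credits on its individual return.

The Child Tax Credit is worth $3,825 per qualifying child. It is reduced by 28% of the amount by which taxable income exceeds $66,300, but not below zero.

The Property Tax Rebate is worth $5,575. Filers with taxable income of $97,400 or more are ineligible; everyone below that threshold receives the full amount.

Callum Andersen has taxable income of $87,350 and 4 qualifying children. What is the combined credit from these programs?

Child Tax Credit: base = 4 × $3,825 = $15,300. 28% of the $21,050 excess over $66,300 is $5,894; credit = $15,300 − $5,894 = $9,406.
Property Tax Rebate: $87,350 is below the $97,400 cutoff, so the full $5,575 applies.
Total: $9,406 + $5,575 = $14,981.

$14,981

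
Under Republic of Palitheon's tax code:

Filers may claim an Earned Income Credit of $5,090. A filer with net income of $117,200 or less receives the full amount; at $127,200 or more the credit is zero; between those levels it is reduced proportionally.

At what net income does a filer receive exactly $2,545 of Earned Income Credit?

$2,545 is 2,545/5,090 of the full $5,090, so 2,545/5,090 of the $10,000 range has been used: income = $117,200 + $10,000 × 2,545/5,090 = $122,200.

$122,200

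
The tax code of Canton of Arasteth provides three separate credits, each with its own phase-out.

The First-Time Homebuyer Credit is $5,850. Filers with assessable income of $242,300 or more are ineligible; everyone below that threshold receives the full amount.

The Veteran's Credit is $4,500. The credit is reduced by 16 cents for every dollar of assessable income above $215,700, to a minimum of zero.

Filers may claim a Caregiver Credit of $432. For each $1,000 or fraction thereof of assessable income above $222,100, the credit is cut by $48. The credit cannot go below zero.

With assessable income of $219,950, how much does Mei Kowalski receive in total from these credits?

$10,102

First-Time Homebuyer Credit: $219,950 is below the $242,300 cutoff, so the full $5,850 applies.
Veteran's Credit: 16% of the $4,250 excess over $215,700 is $680; credit = $4,500 − $680 = $3,820.
Caregiver Credit: $219,950 is at or below the $222,100 threshold, so the full $432 applies.
Total: $5,850 + $3,820 + $432 = $10,102.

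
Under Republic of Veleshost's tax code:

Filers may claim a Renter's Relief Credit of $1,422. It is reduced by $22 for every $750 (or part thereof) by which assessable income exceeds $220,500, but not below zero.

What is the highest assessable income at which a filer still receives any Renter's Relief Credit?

After 64 increments the reduction is 64 × $22 = $1,408, leaving $14; one more increment wipes it out. Increment 64 ends at excess 64 × $750 = $48,000, so the highest qualifying income is $220,500 + $48,000 = $268,500.

$268,500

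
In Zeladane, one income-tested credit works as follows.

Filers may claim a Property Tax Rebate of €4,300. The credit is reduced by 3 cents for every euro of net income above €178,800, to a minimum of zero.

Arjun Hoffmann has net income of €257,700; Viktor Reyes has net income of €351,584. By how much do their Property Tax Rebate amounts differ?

Arjun (€257,700): Property Tax Rebate: 3% of the €78,900 excess over €178,800 is €2,367; credit = €4,300 − €2,367 = €1,933.
Viktor (€351,584): Property Tax Rebate: 3% of the €172,784 excess over €178,800 is €5,183.52 ≥ base, so the credit is €0.
Difference: |€1,933 − €0| = €1,933.

€1,933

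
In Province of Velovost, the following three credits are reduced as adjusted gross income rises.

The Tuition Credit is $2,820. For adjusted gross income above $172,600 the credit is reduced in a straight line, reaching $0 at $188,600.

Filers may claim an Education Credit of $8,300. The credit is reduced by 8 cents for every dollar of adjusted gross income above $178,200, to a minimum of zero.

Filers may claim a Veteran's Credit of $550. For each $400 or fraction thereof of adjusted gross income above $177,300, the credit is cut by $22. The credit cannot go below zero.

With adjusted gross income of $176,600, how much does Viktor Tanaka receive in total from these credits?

Tuition Credit: $176,600 is $4,000 into a $16,000 phase-out range, leaving 12,000/16,000 of the credit: $2,820 × 12,000/16,000 = $2,115.
Education Credit: $176,600 is at or below the $178,200 threshold, so the full $8,300 applies.
Veteran's Credit: $176,600 is at or below the $177,300 threshold, so the full $550 applies.
Total: $2,115 + $8,300 + $550 = $10,965.

$10,965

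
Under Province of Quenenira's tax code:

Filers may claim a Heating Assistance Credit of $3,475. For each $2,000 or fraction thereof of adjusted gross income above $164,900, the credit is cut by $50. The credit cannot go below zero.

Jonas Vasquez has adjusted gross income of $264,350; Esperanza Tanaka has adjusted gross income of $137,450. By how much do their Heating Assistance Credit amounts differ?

$2,500

Jonas ($264,350): Heating Assistance Credit: income exceeds $164,900 by $99,450, which is 50 full-or-partial $2,000 increments; reduction = 50 × $50 = $2,500, leaving $975.
Esperanza ($137,450): Heating Assistance Credit: $137,450 is at or below the $164,900 threshold, so the full $3,475 applies.
Difference: |$975 − $3,475| = $2,500.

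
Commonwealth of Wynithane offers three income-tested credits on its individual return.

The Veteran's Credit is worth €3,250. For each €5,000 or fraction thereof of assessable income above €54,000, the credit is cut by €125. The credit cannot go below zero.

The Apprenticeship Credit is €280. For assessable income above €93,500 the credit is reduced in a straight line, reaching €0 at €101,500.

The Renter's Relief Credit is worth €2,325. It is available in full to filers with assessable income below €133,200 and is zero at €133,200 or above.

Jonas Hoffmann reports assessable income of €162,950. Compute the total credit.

€500

Veteran's Credit: income exceeds €54,000 by €108,950, which is 22 full-or-partial €5,000 increments; reduction = 22 × €125 = €2,750, leaving €500.
Apprenticeship Credit: €162,950 is at or above €101,500, so the credit is €0.
Renter's Relief Credit: €162,950 meets or exceeds the €133,200 cutoff, so the credit is €0.
Total: €500 + €0 + €0 = €500.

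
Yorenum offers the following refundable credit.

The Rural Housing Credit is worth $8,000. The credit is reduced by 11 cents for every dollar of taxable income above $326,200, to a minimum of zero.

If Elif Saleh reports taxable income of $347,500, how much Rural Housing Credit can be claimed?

Rural Housing Credit: 11% of the $21,300 excess over $326,200 is $2,343; credit = $8,000 − $2,343 = $5,657.

$5,657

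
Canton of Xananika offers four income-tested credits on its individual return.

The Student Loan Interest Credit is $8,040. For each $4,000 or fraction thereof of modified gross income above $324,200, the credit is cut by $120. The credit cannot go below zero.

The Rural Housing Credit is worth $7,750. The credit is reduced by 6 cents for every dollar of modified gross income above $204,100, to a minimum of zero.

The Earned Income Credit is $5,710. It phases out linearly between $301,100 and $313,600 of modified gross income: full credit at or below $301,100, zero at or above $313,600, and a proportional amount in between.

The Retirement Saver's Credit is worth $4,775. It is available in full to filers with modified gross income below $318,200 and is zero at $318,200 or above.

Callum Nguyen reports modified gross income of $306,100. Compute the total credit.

$17,871

Student Loan Interest Credit: $306,100 is at or below the $324,200 threshold, so the full $8,040 applies.
Rural Housing Credit: 6% of the $102,000 excess over $204,100 is $6,120; credit = $7,750 − $6,120 = $1,630.
Earned Income Credit: $306,100 is $5,000 into a $12,500 phase-out range, leaving 7,500/12,500 of the credit: $5,710 × 7,500/12,500 = $3,426.
Retirement Saver's Credit: $306,100 is below the $318,200 cutoff, so the full $4,775 applies.
Total: $8,040 + $1,630 + $3,426 + $4,775 = $17,871.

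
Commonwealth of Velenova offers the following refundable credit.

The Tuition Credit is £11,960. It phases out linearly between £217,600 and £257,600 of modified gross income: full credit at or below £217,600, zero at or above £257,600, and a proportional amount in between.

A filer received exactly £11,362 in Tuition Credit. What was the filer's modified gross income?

£219,600

£11,362 is 11,362/11,960 of the full £11,960, so 598/11,960 of the £40,000 range has been used: income = £217,600 + £40,000 × 598/11,960 = £219,600.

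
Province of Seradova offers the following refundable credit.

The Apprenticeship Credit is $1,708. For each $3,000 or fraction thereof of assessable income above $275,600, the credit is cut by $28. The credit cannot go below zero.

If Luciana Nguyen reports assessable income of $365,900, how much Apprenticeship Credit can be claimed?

Apprenticeship Credit: income exceeds $275,600 by $90,300, which is 31 full-or-partial $3,000 increments; reduction = 31 × $28 = $868, leaving $840.

$840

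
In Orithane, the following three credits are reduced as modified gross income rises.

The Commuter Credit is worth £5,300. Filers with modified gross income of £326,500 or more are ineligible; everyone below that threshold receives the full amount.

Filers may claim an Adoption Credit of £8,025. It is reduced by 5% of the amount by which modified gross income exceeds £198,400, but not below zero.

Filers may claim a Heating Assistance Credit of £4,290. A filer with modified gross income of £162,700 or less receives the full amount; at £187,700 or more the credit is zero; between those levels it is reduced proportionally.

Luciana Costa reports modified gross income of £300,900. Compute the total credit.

£8,200

Commuter Credit: £300,900 is below the £326,500 cutoff, so the full £5,300 applies.
Adoption Credit: 5% of the £102,500 excess over £198,400 is £5,125; credit = £8,025 − £5,125 = £2,900.
Heating Assistance Credit: £300,900 is at or above £187,700, so the credit is £0.
Total: £5,300 + £2,900 + £0 = £8,200.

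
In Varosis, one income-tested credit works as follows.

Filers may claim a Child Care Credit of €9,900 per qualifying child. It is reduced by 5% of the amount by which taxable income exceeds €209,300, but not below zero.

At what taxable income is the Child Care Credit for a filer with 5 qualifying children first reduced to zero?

€1,199,300

Full credit = 5 × €9,900 = €49,500.
The credit falls by 5% of each euro above €209,300, so it reaches zero when the excess is €49,500 / 5% = €990,000: income = €209,300 + €990,000 = €1,199,300.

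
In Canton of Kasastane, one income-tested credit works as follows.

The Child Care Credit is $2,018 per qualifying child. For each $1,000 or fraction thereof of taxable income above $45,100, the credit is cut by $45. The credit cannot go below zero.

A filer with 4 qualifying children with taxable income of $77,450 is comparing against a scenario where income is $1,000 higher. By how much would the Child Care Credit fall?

At $77,450 — base = 4 × $2,018 = $8,072. income exceeds $45,100 by $32,350, which is 33 full-or-partial $1,000 increments; reduction = 33 × $45 = $1,485, leaving $6,587.
At $78,450 — base = 4 × $2,018 = $8,072. income exceeds $45,100 by $33,350, which is 34 full-or-partial $1,000 increments; reduction = 34 × $45 = $1,530, leaving $6,542.
Lost: $6,587 − $6,542 = $45.

$45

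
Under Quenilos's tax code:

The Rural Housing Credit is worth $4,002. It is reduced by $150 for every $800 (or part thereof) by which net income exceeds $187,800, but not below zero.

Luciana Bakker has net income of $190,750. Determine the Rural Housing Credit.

Rural Housing Credit: income exceeds $187,800 by $2,950, which is 4 full-or-partial $800 increments; reduction = 4 × $150 = $600, leaving $3,402.

$3,402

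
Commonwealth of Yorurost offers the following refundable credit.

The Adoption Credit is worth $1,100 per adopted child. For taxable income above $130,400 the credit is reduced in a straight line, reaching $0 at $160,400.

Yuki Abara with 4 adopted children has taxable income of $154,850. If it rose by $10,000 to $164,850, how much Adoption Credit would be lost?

At $154,850 — base = 4 × $1,100 = $4,400. $154,850 is $24,450 into a $30,000 phase-out range, leaving 5,550/30,000 of the credit: $4,400 × 5,550/30,000 = $814.
At $164,850 — base = 4 × $1,100 = $4,400. $164,850 is at or above $160,400, so the credit is $0.
Lost: $814 − $0 = $814.

$814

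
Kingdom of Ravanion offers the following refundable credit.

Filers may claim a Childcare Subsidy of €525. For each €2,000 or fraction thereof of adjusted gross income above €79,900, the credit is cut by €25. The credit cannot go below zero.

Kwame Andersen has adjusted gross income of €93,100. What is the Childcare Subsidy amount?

€350

Childcare Subsidy: income exceeds €79,900 by €13,200, which is 7 full-or-partial €2,000 increments; reduction = 7 × €25 = €175, leaving €350.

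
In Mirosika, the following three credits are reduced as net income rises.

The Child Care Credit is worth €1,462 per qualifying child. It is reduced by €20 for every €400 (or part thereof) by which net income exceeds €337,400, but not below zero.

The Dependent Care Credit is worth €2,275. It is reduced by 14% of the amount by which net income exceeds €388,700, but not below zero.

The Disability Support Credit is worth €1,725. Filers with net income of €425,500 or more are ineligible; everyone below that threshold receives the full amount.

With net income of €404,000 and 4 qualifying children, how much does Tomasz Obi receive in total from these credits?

€4,366

Child Care Credit: base = 4 × €1,462 = €5,848. income exceeds €337,400 by €66,600, which is 167 full-or-partial €400 increments; reduction = 167 × €20 = €3,340, leaving €2,508.
Dependent Care Credit: 14% of the €15,300 excess over €388,700 is €2,142; credit = €2,275 − €2,142 = €133.
Disability Support Credit: €404,000 is below the €425,500 cutoff, so the full €1,725 applies.
Total: €2,508 + €133 + €1,725 = €4,366.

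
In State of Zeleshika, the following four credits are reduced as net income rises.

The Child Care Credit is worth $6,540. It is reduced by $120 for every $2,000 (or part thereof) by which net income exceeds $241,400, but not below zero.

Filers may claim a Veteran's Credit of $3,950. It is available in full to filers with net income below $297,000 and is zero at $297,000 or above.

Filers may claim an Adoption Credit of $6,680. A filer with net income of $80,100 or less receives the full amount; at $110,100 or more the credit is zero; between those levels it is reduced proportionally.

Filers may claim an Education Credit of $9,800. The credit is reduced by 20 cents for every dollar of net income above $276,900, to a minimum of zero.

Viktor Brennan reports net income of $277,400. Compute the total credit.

$18,030

Child Care Credit: income exceeds $241,400 by $36,000, which is 18 full-or-partial $2,000 increments; reduction = 18 × $120 = $2,160, leaving $4,380.
Veteran's Credit: $277,400 is below the $297,000 cutoff, so the full $3,950 applies.
Adoption Credit: $277,400 is at or above $110,100, so the credit is $0.
Education Credit: 20% of the $500 excess over $276,900 is $100; credit = $9,800 − $100 = $9,700.
Total: $4,380 + $3,950 + $0 + $9,700 = $18,030.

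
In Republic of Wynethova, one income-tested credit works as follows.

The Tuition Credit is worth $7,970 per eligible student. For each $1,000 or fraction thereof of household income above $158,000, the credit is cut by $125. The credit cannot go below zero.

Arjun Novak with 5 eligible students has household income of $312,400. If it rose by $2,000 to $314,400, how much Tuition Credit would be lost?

$250

At $312,400 — base = 5 × $7,970 = $39,850. income exceeds $158,000 by $154,400, which is 155 full-or-partial $1,000 increments; reduction = 155 × $125 = $19,375, leaving $20,475.
At $314,400 — base = 5 × $7,970 = $39,850. income exceeds $158,000 by $156,400, which is 157 full-or-partial $1,000 increments; reduction = 157 × $125 = $19,625, leaving $20,225.
Lost: $20,475 − $20,225 = $250.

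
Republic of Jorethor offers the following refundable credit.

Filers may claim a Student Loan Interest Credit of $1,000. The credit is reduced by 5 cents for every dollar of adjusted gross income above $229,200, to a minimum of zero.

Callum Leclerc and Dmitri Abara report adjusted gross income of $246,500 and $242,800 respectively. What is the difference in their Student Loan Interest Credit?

Callum ($246,500): Student Loan Interest Credit: 5% of the $17,300 excess over $229,200 is $865; credit = $1,000 − $865 = $135.
Dmitri ($242,800): Student Loan Interest Credit: 5% of the $13,600 excess over $229,200 is $680; credit = $1,000 − $680 = $320.
Difference: |$135 − $320| = $185.

$185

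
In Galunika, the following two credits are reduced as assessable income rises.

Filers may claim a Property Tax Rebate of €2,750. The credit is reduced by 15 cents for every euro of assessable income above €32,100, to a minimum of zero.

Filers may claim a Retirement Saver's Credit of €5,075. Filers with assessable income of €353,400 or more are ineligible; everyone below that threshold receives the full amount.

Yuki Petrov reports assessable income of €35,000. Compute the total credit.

€7,390

Property Tax Rebate: 15% of the €2,900 excess over €32,100 is €435; credit = €2,750 − €435 = €2,315.
Retirement Saver's Credit: €35,000 is below the €353,400 cutoff, so the full €5,075 applies.
Total: €2,315 + €5,075 = €7,390.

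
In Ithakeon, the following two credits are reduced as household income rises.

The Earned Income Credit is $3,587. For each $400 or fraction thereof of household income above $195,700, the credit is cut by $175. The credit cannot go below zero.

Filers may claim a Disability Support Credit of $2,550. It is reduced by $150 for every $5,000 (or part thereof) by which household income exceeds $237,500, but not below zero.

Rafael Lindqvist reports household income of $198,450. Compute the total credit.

Earned Income Credit: income exceeds $195,700 by $2,750, which is 7 full-or-partial $400 increments; reduction = 7 × $175 = $1,225, leaving $2,362.
Disability Support Credit: $198,450 is at or below the $237,500 threshold, so the full $2,550 applies.
Total: $2,362 + $2,550 = $4,912.

$4,912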